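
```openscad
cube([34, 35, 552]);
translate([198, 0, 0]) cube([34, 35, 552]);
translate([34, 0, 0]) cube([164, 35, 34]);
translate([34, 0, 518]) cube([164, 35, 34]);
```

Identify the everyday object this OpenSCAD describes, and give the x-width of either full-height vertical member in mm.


A picture frame. The border width is 34 mm.

Four thin pieces enclosing a rectangular opening — a picture frame. The two full-height stiles are 552 mm tall; the top rail sits at z = 518 and is 34 mm tall, so the border above the opening is 552 − 518 = 34 mm, matching the stile x-width.


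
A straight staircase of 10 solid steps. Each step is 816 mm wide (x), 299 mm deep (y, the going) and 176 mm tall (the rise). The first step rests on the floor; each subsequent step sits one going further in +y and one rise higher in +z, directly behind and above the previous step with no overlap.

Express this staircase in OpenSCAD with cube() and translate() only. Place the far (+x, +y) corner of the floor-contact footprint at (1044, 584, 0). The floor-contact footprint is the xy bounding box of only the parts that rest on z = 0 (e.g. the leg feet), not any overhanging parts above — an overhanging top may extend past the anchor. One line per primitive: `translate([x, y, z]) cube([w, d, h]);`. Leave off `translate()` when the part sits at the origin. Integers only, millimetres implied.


translate([228, 285, 0]) cube([816, 299, 176]);
translate([228, 584, 176]) cube([816, 299, 176]);
translate([228, 883, 352]) cube([816, 299, 176]);
translate([228, 1182, 528]) cube([816, 299, 176]);
translate([228, 1481, 704]) cube([816, 299, 176]);
translate([228, 1780, 880]) cube([816, 299, 176]);
translate([228, 2079, 1056]) cube([816, 299, 176]);
translate([228, 2378, 1232]) cube([816, 299, 176]);
translate([228, 2677, 1408]) cube([816, 299, 176]);
translate([228, 2976, 1584]) cube([816, 299, 176]);


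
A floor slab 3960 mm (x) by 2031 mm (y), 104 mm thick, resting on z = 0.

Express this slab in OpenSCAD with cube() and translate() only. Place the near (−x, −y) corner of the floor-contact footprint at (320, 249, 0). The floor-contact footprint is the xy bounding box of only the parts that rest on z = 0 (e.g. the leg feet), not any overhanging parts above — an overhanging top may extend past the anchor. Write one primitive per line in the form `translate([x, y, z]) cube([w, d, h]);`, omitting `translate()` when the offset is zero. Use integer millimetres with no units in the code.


translate([320, 249, 0]) cube([3960, 2031, 104]);


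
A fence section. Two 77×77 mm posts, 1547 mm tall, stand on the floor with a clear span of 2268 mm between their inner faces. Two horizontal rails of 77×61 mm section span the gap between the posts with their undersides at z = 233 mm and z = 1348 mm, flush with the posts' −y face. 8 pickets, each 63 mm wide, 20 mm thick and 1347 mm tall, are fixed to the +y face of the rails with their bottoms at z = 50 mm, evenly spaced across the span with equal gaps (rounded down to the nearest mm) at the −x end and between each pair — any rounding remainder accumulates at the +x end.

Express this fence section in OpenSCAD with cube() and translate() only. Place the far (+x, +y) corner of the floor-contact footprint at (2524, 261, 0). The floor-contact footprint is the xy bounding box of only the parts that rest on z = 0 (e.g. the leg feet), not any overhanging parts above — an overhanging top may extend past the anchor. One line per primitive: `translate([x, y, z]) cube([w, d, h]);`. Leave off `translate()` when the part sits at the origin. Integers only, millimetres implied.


translate([102, 184, 0]) cube([77, 77, 1547]);
translate([2447, 184, 0]) cube([77, 77, 1547]);
translate([179, 184, 233]) cube([2268, 77, 61]);
translate([179, 184, 1348]) cube([2268, 77, 61]);
translate([375, 261, 50]) cube([63, 20, 1347]);
translate([634, 261, 50]) cube([63, 20, 1347]);
translate([893, 261, 50]) cube([63, 20, 1347]);
translate([1152, 261, 50]) cube([63, 20, 1347]);
translate([1411, 261, 50]) cube([63, 20, 1347]);
translate([1670, 261, 50]) cube([63, 20, 1347]);
translate([1929, 261, 50]) cube([63, 20, 1347]);
translate([2188, 261, 50]) cube([63, 20, 1347]);


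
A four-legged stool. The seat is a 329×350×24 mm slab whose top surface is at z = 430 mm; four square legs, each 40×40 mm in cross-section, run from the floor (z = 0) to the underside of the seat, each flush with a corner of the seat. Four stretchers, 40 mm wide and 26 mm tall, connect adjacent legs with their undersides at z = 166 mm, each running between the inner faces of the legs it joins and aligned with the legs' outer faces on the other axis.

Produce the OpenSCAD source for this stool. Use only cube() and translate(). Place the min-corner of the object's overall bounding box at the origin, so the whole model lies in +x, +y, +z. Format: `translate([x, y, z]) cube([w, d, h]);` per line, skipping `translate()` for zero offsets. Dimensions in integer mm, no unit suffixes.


// leg_h = 430 - 24 = 406
// stretcher span = 329 - 2*40 = 249
translate([0, 0, 406]) cube([329, 350, 24]);
cube([40, 40, 406]);
translate([289, 0, 0]) cube([40, 40, 406]);
translate([0, 310, 0]) cube([40, 40, 406]);
translate([289, 310, 0]) cube([40, 40, 406]);
translate([40, 0, 166]) cube([249, 40, 26]);
translate([40, 310, 166]) cube([249, 40, 26]);
translate([0, 40, 166]) cube([40, 270, 26]);
translate([289, 40, 166]) cube([40, 270, 26]);


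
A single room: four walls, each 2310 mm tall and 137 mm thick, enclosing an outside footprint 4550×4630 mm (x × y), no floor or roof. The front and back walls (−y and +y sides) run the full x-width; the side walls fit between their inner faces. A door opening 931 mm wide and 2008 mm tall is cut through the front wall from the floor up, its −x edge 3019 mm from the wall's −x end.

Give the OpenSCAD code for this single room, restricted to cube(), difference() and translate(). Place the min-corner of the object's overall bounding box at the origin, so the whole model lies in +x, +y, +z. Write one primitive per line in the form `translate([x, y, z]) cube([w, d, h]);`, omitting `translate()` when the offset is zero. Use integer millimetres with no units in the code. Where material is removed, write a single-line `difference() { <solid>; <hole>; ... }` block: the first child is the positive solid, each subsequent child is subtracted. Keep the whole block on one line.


difference() { cube([4550, 137, 2310]); translate([3019, 0, 0]) cube([931, 137, 2008]); }
translate([0, 4493, 0]) cube([4550, 137, 2310]);
translate([0, 137, 0]) cube([137, 4356, 2310]);
translate([4413, 137, 0]) cube([137, 4356, 2310]);


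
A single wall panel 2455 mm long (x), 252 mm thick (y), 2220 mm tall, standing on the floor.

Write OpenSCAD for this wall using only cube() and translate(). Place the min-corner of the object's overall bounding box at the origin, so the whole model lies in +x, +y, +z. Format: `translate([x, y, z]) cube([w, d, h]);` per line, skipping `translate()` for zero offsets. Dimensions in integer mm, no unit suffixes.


cube([2455, 252, 2220]);


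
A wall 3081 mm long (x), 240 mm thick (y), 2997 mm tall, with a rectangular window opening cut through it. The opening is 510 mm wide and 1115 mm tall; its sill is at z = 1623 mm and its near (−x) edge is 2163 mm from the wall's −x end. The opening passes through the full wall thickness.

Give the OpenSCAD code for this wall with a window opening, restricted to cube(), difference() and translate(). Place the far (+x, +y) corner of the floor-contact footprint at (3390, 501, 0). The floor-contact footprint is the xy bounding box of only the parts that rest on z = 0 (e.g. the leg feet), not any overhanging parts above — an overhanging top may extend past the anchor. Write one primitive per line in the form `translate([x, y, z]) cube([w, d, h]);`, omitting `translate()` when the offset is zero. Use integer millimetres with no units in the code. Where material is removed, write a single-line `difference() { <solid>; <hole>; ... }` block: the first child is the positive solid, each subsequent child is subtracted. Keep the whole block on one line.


difference() { translate([309, 261, 0]) cube([3081, 240, 2997]); translate([2472, 261, 1623]) cube([510, 240, 1115]); }


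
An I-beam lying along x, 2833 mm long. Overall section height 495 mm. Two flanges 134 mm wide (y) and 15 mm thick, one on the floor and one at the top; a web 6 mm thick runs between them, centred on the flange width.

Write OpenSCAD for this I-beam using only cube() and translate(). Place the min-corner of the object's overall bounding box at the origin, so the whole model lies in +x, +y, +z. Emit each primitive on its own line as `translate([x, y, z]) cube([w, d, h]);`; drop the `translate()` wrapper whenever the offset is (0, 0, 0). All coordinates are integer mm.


cube([2833, 134, 15]);
translate([0, 64, 15]) cube([2833, 6, 465]);
translate([0, 0, 480]) cube([2833, 134, 15]);


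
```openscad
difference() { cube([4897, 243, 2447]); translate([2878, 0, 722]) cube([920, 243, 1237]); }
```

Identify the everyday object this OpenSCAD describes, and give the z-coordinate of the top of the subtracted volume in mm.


A wall with a window opening. The window head height is 1959 mm.

A wall with a rectangular opening subtracted — a window. Sill at z = 722, opening 1237 mm tall, so the head is at 722 + 1237 = 1959 mm.


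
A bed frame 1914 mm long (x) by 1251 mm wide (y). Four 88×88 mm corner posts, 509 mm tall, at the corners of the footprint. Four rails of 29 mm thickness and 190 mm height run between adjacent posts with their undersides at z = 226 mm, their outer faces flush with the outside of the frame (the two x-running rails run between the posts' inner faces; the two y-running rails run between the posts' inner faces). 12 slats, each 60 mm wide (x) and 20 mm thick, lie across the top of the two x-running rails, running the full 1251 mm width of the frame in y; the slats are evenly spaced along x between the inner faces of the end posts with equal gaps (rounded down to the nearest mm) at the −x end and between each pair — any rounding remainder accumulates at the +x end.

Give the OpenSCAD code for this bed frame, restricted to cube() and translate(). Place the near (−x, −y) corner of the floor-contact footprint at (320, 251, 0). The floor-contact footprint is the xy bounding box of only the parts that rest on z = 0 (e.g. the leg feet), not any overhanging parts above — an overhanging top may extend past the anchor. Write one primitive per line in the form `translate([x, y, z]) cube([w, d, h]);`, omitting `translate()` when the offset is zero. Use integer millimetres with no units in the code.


// slat z = rail_z + rail_h = 226 + 190 = 416
// slat gap = ⌊(1738 − 12·60) / 13⌋ = 78
translate([320, 251, 0]) cube([88, 88, 509]);
translate([320, 1414, 0]) cube([88, 88, 509]);
translate([2146, 251, 0]) cube([88, 88, 509]);
translate([2146, 1414, 0]) cube([88, 88, 509]);
translate([408, 251, 226]) cube([1738, 29, 190]);
translate([408, 1473, 226]) cube([1738, 29, 190]);
translate([320, 339, 226]) cube([29, 1075, 190]);
translate([2205, 339, 226]) cube([29, 1075, 190]);
translate([486, 251, 416]) cube([60, 1251, 20]);
translate([624, 251, 416]) cube([60, 1251, 20]);
translate([762, 251, 416]) cube([60, 1251, 20]);
translate([900, 251, 416]) cube([60, 1251, 20]);
translate([1038, 251, 416]) cube([60, 1251, 20]);
translate([1176, 251, 416]) cube([60, 1251, 20]);
translate([1314, 251, 416]) cube([60, 1251, 20]);
translate([1452, 251, 416]) cube([60, 1251, 20]);
translate([1590, 251, 416]) cube([60, 1251, 20]);
translate([1728, 251, 416]) cube([60, 1251, 20]);
translate([1866, 251, 416]) cube([60, 1251, 20]);
translate([2004, 251, 416]) cube([60, 1251, 20]);


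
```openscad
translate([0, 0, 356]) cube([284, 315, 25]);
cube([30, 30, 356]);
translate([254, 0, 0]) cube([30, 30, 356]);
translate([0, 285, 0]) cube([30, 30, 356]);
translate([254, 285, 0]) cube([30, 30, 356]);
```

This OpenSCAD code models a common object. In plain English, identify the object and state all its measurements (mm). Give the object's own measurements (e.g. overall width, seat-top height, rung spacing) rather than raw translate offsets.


A simple wooden stool: a rectangular seat 284 mm (x) by 315 mm (y), 25 mm thick, top face at z = 381 mm, on four square legs, each 30×30 mm in cross-section. The legs rest on z = 0, each flush with a corner of the seat.


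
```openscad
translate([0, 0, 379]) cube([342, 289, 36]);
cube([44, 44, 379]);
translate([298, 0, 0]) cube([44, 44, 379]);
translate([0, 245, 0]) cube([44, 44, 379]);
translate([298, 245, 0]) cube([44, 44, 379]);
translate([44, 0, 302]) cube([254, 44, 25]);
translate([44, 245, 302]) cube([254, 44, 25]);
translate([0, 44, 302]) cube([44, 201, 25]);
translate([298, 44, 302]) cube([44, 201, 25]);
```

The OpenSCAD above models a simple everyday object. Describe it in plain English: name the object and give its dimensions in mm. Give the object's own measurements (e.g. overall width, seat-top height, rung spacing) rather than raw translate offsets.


A simple wooden stool: a rectangular seat 342 mm (x) by 289 mm (y), 36 mm thick, top face at z = 415 mm, on four square legs, each 44×44 mm in cross-section. The legs rest on z = 0, each flush with a corner of the seat. Four stretchers, 44 mm wide and 25 mm tall, connect adjacent legs with their undersides at z = 302 mm, each running between the inner faces of the legs it joins and aligned with the legs' outer faces on the other axis.


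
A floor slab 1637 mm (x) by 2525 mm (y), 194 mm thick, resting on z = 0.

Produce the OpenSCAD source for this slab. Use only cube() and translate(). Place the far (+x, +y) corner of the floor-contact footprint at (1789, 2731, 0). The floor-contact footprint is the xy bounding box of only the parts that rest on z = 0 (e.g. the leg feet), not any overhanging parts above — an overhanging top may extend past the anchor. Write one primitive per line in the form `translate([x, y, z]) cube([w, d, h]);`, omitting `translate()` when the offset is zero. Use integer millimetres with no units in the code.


translate([152, 206, 0]) cube([1637, 2525, 194]);


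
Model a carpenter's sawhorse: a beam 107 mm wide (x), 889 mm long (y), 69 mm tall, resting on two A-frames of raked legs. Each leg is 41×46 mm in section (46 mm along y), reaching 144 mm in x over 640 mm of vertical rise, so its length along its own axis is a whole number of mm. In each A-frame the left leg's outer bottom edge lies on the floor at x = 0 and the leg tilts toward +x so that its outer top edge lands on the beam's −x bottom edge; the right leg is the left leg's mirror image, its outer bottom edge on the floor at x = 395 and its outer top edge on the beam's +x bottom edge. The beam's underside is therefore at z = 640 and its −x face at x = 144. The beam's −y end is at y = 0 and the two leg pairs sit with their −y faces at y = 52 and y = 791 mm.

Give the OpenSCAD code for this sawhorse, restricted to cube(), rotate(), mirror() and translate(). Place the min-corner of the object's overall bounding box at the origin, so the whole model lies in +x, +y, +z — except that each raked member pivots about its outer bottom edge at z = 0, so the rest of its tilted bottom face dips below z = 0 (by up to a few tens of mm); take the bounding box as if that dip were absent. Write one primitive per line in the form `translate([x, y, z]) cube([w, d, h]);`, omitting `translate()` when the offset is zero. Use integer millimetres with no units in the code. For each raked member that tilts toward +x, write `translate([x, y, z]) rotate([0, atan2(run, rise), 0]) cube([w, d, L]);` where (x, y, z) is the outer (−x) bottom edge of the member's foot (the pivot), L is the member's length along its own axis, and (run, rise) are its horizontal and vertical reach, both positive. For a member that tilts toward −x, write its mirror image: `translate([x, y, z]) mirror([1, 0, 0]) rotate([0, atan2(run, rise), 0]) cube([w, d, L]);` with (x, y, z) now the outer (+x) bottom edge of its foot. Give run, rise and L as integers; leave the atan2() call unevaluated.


translate([144, 0, 640]) cube([107, 889, 69]);
translate([0, 52, 0]) rotate([0, atan2(144, 640), 0]) cube([41, 46, 656]);
translate([395, 52, 0]) mirror([1, 0, 0]) rotate([0, atan2(144, 640), 0]) cube([41, 46, 656]);
translate([0, 791, 0]) rotate([0, atan2(144, 640), 0]) cube([41, 46, 656]);
translate([395, 791, 0]) mirror([1, 0, 0]) rotate([0, atan2(144, 640), 0]) cube([41, 46, 656]);


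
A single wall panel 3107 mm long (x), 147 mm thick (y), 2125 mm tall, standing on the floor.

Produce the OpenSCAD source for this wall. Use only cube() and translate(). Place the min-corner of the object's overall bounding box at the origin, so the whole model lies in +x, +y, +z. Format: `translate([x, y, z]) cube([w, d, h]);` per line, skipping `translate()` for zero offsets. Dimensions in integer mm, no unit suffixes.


cube([3107, 147, 2125]);


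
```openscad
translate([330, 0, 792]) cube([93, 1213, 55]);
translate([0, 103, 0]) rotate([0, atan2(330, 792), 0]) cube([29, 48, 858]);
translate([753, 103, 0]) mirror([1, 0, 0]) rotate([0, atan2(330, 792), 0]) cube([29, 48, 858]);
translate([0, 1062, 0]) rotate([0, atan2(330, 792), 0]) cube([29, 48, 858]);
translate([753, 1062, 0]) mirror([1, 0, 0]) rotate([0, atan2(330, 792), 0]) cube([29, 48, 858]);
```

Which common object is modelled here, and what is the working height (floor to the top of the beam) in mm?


A sawhorse. The overall height is 847 mm.

A beam across two mirrored pairs of raked legs — a sawhorse. The beam's underside is at z = 792 (matching the legs' vertical rise in atan2(330, 792)) and the beam is 55 mm tall, so its top is at 792 + 55 = 847 mm. The raked legs top out at the beam's underside, so that is the highest point.


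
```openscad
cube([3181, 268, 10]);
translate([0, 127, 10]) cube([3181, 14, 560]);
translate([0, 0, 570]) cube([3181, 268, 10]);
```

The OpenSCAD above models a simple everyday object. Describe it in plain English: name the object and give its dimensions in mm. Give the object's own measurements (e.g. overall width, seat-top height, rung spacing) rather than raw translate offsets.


An I-beam lying along x, 3181 mm long. Overall section height 580 mm. Two flanges 268 mm wide (y) and 10 mm thick, one on the floor and one at the top; a web 14 mm thick runs between them, centred on the flange width.


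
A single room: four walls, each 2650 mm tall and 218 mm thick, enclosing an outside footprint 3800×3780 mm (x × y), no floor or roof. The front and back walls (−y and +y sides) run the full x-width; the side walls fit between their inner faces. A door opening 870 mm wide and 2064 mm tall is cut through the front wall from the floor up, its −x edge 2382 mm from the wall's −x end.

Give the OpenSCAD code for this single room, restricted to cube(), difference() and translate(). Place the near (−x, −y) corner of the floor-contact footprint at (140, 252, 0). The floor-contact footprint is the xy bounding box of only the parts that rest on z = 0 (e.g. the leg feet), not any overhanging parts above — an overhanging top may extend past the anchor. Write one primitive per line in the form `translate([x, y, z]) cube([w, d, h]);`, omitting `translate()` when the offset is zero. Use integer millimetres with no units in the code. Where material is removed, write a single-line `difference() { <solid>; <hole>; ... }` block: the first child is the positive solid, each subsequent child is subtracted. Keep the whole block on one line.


difference() { translate([140, 252, 0]) cube([3800, 218, 2650]); translate([2522, 252, 0]) cube([870, 218, 2064]); }
translate([140, 3814, 0]) cube([3800, 218, 2650]);
translate([140, 470, 0]) cube([218, 3344, 2650]);
translate([3722, 470, 0]) cube([218, 3344, 2650]);


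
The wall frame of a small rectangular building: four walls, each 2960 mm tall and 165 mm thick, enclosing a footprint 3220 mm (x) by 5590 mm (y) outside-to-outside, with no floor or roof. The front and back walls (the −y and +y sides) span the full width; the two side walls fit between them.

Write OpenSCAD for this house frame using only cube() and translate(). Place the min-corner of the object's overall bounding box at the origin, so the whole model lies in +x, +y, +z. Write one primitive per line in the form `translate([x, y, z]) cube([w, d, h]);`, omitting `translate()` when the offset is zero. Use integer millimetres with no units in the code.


cube([3220, 165, 2960]);
translate([0, 5425, 0]) cube([3220, 165, 2960]);
translate([0, 165, 0]) cube([165, 5260, 2960]);
translate([3055, 165, 0]) cube([165, 5260, 2960]);


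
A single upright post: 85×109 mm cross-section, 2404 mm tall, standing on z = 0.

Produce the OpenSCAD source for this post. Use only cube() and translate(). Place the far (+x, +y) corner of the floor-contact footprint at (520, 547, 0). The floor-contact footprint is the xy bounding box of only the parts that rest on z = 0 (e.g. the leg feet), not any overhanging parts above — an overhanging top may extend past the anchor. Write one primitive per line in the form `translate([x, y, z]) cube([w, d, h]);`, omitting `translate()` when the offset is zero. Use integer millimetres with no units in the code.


translate([435, 438, 0]) cube([85, 109, 2404]);


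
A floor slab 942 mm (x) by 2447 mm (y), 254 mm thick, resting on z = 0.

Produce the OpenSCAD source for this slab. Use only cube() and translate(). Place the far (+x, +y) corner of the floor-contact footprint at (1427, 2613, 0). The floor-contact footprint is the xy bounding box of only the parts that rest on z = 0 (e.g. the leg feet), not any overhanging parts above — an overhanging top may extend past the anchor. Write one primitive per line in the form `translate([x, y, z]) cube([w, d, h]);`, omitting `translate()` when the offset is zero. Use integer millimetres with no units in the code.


translate([485, 166, 0]) cube([942, 2447, 254]);


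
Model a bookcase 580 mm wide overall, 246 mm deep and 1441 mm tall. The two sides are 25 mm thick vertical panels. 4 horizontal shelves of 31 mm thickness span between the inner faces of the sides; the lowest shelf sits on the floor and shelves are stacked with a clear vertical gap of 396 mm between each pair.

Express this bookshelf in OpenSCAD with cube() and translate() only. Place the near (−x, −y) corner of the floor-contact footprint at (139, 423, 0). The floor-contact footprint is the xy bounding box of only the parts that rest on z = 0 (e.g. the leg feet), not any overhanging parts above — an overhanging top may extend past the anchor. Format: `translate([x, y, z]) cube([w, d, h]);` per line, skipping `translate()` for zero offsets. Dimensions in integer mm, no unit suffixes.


translate([139, 423, 0]) cube([25, 246, 1441]);
translate([694, 423, 0]) cube([25, 246, 1441]);
translate([164, 423, 0]) cube([530, 246, 31]);
translate([164, 423, 427]) cube([530, 246, 31]);
translate([164, 423, 854]) cube([530, 246, 31]);
translate([164, 423, 1281]) cube([530, 246, 31]);


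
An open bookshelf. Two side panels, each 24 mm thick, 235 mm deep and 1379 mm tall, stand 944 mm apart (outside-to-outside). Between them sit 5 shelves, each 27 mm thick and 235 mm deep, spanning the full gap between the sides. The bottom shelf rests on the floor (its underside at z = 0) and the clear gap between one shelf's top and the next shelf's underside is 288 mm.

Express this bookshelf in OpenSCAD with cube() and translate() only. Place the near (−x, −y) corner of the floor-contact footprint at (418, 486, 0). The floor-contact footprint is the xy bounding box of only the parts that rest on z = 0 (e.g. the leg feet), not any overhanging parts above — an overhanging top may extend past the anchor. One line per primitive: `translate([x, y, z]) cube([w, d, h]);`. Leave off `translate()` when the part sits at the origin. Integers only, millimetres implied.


translate([418, 486, 0]) cube([24, 235, 1379]);
translate([1338, 486, 0]) cube([24, 235, 1379]);
translate([442, 486, 0]) cube([896, 235, 27]);
translate([442, 486, 315]) cube([896, 235, 27]);
translate([442, 486, 630]) cube([896, 235, 27]);
translate([442, 486, 945]) cube([896, 235, 27]);
translate([442, 486, 1260]) cube([896, 235, 27]);


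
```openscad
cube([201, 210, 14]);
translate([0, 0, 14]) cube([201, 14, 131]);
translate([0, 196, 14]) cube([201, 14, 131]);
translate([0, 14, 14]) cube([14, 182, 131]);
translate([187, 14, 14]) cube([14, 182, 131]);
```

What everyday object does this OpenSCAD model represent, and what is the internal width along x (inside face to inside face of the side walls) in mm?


An open box. The internal width is 173 mm.

A 201×210 base slab with four walls standing on it — an open box. The base is 201 mm wide and the walls are 14 mm thick, so the internal width is 201 − 2 × 14 = 173 mm.


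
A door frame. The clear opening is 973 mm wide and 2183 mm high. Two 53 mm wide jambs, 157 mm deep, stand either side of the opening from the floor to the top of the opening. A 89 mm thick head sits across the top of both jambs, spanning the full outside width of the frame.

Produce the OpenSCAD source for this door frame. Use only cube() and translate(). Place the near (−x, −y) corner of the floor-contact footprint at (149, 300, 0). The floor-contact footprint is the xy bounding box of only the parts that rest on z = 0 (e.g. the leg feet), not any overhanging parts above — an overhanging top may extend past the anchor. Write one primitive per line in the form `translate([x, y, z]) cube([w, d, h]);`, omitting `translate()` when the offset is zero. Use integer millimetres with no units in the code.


translate([149, 300, 0]) cube([53, 157, 2183]);
translate([1175, 300, 0]) cube([53, 157, 2183]);
translate([149, 300, 2183]) cube([1079, 157, 89]);


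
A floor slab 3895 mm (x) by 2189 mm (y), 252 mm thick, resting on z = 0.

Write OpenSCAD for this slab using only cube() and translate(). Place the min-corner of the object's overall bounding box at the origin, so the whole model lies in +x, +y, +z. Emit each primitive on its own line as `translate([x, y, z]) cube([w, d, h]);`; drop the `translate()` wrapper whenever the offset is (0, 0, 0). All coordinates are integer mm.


cube([3895, 2189, 252]);


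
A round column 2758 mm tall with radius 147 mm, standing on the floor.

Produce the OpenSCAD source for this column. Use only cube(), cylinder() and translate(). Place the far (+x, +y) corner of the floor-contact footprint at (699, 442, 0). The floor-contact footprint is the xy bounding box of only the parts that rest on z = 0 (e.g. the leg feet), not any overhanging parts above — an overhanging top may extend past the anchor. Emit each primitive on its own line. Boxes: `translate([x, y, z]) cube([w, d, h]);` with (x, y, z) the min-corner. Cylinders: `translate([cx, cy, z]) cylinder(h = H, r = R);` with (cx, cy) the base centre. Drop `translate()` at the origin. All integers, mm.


translate([552, 295, 0]) cylinder(h = 2758, r = 147);


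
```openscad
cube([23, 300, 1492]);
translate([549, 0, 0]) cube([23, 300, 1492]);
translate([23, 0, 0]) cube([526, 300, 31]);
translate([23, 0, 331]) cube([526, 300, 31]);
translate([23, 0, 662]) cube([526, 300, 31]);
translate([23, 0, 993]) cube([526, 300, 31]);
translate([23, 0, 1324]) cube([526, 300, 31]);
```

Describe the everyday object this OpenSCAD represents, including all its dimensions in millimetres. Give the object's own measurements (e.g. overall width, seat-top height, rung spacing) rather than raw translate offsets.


An open bookshelf. Two side panels, each 23 mm thick, 300 mm deep and 1492 mm tall, stand 572 mm apart (outside-to-outside). Between them sit 5 shelves, each 31 mm thick and 300 mm deep, spanning the full gap between the sides. The bottom shelf rests on the floor (its underside at z = 0) and the clear gap between one shelf's top and the next shelf's underside is 300 mm.


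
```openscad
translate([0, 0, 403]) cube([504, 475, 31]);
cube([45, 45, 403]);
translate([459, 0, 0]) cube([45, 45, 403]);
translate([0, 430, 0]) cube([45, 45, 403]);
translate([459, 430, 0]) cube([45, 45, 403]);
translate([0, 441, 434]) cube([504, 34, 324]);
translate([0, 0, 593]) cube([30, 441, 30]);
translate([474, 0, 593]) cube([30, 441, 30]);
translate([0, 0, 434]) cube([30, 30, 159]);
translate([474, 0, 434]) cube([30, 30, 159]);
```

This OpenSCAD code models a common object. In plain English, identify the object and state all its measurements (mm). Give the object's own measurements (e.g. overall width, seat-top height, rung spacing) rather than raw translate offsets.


A chair. The seat is a 504×475×31 mm slab with its top at z = 434 mm, on four 45×45 mm corner legs (flush with the seat edges, standing on z = 0). A flat backrest 34 mm thick, 324 mm tall, spans the full seat width and rises from the seat top along its +y edge, rear face flush with the rear of the seat. Two armrests of 30×30 mm section run along each side from the seat's front edge to the front of the backrest, top faces 189 mm above the seat top and outer faces flush with the seat's x-edges; a 30×30 mm post under the front of each armrest stands on the seat at the front corner.


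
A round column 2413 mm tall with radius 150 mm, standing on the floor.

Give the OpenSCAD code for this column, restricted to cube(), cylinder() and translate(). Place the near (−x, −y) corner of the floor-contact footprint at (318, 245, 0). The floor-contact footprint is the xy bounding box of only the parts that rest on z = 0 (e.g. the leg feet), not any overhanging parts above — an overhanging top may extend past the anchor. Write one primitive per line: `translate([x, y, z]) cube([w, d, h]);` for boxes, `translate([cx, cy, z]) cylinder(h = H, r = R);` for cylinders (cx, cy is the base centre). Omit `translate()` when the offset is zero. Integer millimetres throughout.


translate([468, 395, 0]) cylinder(h = 2413, r = 150);


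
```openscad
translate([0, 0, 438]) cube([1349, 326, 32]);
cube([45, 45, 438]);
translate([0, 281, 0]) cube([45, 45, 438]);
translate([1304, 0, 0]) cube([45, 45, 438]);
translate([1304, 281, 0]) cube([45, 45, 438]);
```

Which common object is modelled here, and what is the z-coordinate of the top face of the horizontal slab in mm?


A bench. The seat-top height is 470 mm.

A long slab on four corner posts — a bench. The slab sits at z = 438 with thickness 32, so the top is 438 + 32 = 470 mm.


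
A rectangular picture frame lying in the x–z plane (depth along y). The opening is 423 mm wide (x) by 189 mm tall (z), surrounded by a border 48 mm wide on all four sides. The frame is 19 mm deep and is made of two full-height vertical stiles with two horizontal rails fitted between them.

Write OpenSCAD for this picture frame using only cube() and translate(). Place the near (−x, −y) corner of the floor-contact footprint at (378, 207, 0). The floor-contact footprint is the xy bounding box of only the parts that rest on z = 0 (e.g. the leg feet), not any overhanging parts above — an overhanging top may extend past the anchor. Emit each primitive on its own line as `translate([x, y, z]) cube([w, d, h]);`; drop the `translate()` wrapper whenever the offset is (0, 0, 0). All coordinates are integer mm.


translate([378, 207, 0]) cube([48, 19, 285]);
translate([849, 207, 0]) cube([48, 19, 285]);
translate([426, 207, 0]) cube([423, 19, 48]);
translate([426, 207, 237]) cube([423, 19, 48]);


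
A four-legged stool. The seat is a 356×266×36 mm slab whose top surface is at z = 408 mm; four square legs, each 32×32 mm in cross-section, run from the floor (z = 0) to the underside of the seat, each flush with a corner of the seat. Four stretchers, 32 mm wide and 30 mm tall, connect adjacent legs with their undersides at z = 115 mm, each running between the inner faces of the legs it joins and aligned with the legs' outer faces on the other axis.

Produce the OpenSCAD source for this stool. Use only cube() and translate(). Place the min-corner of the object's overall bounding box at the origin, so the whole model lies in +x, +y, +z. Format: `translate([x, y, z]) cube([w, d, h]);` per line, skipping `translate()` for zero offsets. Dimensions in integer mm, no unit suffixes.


// leg_h = 408 - 36 = 372
// stretcher span = 356 - 2*32 = 292
translate([0, 0, 372]) cube([356, 266, 36]);
cube([32, 32, 372]);
translate([324, 0, 0]) cube([32, 32, 372]);
translate([0, 234, 0]) cube([32, 32, 372]);
translate([324, 234, 0]) cube([32, 32, 372]);
translate([32, 0, 115]) cube([292, 32, 30]);
translate([32, 234, 115]) cube([292, 32, 30]);
translate([0, 32, 115]) cube([32, 202, 30]);
translate([324, 32, 115]) cube([32, 202, 30]);


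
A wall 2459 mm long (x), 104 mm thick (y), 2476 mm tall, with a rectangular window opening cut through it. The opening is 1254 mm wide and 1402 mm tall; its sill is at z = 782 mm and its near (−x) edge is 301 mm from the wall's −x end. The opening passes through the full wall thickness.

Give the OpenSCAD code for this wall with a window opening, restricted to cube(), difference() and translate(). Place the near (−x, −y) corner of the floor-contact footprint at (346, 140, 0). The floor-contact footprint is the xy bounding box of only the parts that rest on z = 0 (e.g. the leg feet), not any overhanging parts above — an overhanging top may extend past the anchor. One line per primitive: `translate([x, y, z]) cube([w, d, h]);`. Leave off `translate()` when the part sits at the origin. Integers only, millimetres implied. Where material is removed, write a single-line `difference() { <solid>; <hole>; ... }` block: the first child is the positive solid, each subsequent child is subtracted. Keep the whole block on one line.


difference() { translate([346, 140, 0]) cube([2459, 104, 2476]); translate([647, 140, 782]) cube([1254, 104, 1402]); }


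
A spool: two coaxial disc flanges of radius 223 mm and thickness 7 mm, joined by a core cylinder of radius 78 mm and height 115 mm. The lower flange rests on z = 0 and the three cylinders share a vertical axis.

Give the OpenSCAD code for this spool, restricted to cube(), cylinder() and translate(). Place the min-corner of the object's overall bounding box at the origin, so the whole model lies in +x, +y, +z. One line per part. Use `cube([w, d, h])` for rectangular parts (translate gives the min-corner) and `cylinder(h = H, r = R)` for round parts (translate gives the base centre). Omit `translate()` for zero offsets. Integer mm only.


translate([223, 223, 0]) cylinder(h = 7, r = 223);
translate([223, 223, 7]) cylinder(h = 115, r = 78);
translate([223, 223, 122]) cylinder(h = 7, r = 223);


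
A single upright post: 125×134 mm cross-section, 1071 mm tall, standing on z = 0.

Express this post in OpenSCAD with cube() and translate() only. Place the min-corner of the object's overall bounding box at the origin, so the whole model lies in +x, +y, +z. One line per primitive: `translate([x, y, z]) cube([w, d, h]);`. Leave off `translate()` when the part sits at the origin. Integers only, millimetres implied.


cube([125, 134, 1071]);


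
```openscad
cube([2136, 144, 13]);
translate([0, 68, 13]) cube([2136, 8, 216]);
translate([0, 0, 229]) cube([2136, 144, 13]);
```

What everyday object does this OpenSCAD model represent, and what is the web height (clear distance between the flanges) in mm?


An I-beam. The web height is 216 mm.

Two wide flanges with a thin centred web — an I-beam. Overall 242 mm minus two 13 mm flanges gives a web of 242 − 2·13 = 216 mm.


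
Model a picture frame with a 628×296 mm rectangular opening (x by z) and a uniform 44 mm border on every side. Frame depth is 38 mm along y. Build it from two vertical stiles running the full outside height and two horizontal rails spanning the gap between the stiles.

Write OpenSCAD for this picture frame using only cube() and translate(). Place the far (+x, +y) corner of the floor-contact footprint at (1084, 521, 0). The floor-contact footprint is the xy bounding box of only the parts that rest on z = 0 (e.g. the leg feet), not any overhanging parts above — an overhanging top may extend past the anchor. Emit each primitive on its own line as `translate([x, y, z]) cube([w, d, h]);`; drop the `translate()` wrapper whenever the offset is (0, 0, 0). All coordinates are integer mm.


translate([368, 483, 0]) cube([44, 38, 384]);
translate([1040, 483, 0]) cube([44, 38, 384]);
translate([412, 483, 0]) cube([628, 38, 44]);
translate([412, 483, 340]) cube([628, 38, 44]);


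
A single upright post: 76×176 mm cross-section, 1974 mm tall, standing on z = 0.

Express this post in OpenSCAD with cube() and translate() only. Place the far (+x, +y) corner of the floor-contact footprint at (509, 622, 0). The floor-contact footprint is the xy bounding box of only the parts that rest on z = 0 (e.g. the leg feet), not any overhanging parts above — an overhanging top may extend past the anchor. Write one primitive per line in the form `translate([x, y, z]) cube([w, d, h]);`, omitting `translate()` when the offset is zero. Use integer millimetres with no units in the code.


translate([433, 446, 0]) cube([76, 176, 1974]);


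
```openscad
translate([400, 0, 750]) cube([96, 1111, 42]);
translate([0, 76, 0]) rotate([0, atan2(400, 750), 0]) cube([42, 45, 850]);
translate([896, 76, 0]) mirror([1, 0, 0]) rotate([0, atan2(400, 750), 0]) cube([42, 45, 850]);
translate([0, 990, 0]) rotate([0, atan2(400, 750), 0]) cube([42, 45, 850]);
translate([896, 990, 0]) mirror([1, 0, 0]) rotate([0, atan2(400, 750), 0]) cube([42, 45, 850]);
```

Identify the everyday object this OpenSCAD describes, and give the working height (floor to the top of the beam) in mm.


A sawhorse. The overall height is 792 mm.

A beam across two mirrored pairs of raked legs — a sawhorse. The beam's underside is at z = 750 (matching the legs' vertical rise in atan2(400, 750)) and the beam is 42 mm tall, so its top is at 750 + 42 = 792 mm. The raked legs top out at the beam's underside, so that is the highest point.


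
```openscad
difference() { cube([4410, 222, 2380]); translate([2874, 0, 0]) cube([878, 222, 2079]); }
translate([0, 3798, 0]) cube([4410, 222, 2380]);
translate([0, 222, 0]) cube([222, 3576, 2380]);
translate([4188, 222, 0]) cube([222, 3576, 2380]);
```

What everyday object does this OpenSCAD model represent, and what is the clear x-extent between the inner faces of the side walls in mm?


A single room. The interior width is 3966 mm.

Four walls enclosing a rectangle with a door in the front wall — a room. Outside width 4410 minus two 222 mm walls gives 3966 mm.


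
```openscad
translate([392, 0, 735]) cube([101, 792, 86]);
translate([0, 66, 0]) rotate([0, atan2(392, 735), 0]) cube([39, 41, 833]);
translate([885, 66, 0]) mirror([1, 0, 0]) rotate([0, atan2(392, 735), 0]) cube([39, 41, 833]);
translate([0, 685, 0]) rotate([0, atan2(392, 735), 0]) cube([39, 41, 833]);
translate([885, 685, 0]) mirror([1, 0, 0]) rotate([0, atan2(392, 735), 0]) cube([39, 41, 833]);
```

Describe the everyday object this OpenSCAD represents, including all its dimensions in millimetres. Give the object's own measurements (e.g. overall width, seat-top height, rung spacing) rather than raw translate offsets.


A sawhorse. A 101×792×86 mm beam (x, y, z) sits on two A-frame leg pairs. Each pair is two raked legs of 39×41 mm section (41 mm along y) splaying symmetrically in x. Each leg rises 735 mm vertically over 392 mm of horizontal reach and is 833 mm long along its own axis. Every leg's outer bottom edge rests on the floor and its outer top edge meets a bottom edge of the beam — the left legs (tilting toward +x) meet the beam's −x bottom edge, the right legs (their mirror images, tilting toward −x) meet its +x bottom edge — so the leg tops tuck under the beam, the beam's underside is 735 mm above the floor, and the feet are 885 mm apart outside-to-outside with the beam centred between them. The two leg pairs are set in 66 mm from either end of the beam.


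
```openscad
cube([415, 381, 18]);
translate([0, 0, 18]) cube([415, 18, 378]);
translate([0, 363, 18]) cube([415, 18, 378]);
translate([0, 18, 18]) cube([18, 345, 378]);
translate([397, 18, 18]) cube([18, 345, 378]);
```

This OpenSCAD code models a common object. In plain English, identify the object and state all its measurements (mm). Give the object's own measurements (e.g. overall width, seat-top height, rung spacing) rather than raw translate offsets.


An open-topped rectangular box: outside dimensions 415×381×396 mm, with a uniform wall and base thickness of 18 mm. The base is a full 415×381 slab on the floor; four walls sit on top of the base. The front and back walls (the −y and +y sides) span the full width; the two side walls fit between them.
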